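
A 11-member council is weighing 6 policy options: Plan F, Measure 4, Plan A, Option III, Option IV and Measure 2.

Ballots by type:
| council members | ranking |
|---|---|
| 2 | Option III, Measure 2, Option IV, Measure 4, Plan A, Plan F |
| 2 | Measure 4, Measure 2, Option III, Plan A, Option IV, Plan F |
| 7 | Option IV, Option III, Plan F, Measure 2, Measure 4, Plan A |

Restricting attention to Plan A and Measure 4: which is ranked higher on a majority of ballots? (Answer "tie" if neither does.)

No ballot ranks Plan A above Measure 4: 0.
Ballots ranking Measure 4 above Plan A: 11 − 0 = 11.
Measure 4 wins the head-to-head 11–0.

Measure 4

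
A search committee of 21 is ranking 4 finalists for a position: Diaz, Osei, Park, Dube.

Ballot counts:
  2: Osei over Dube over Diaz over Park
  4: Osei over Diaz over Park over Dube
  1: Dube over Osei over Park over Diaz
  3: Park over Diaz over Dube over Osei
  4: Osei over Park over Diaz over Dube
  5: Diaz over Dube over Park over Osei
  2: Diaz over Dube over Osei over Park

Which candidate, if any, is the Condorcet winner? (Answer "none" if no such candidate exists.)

Check each pair by majority over 21 ballots:
Diaz–Osei: Osei 11–10.
Diaz vs Park: Diaz wins 13–8.
Diaz vs Dube: Diaz, 18–3.
Osei vs Park: Osei, 13–8.
Osei–Dube: Dube 11–10.
Park–Dube: Park 11–10.
Every candidate loses at least once (Diaz loses to Osei; Osei loses to Dube; Park loses to Diaz; Dube loses to Diaz). The majority relation contains the cycle Diaz beats Dube beats Osei beats Diaz, so there is no Condorcet winner.

none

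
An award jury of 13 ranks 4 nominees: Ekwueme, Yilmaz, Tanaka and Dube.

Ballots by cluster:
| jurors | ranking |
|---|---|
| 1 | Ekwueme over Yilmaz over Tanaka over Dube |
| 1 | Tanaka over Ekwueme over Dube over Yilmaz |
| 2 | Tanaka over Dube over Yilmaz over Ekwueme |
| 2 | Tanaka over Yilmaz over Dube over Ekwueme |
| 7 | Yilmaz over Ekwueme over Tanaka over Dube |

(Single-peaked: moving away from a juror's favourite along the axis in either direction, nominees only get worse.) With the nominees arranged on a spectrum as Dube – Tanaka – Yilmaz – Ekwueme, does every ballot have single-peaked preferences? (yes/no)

no

Axis positions: Dube=1, Tanaka=2, Yilmaz=3, Ekwueme=4.
Cluster 1 (peak Ekwueme at position 4): ranking walks positions 4-3-2-1, expanding outward from the peak — single-peaked.
Cluster 2: ranking walks positions 2-4-1-3; Ekwueme is ranked above Yilmaz even though Yilmaz lies between Ekwueme and the peak Tanaka on the axis — preferences dip and rise again. Not single-peaked.
Cluster 3 (peak Tanaka at position 2): ranking walks positions 2-1-3-4, expanding outward from the peak — single-peaked.
Cluster 4 (peak Tanaka at position 2): ranking walks positions 2-3-1-4, expanding outward from the peak — single-peaked.
Cluster 5 (peak Yilmaz at position 3): ranking walks positions 3-4-2-1, expanding outward from the peak — single-peaked.
Cluster 2 violates single-peakedness, so the profile is not single-peaked on this axis.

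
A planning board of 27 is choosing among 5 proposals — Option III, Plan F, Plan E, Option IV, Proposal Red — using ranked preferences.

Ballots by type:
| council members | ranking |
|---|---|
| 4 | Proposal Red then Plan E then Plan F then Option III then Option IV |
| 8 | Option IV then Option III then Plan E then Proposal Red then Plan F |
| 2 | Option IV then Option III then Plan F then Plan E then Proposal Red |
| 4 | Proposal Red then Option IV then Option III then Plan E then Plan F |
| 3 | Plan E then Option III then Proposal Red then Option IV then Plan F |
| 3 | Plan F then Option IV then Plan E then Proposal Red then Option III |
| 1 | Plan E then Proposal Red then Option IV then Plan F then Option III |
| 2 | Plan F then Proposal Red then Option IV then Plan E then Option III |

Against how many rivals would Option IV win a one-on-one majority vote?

Option IV against each rival (27 council members):
Option IV–Option III: Option IV 20–7.
Option IV vs Plan F: 8+2+4+3+1 = 18 for Option IV, 9 for Plan F — Option IV by 18–9.
Option IV vs Plan E: Option IV wins 19–8.
Option IV vs Proposal Red: Proposal Red, 14–13.
Option IV beats Option III, Plan F, Plan E; loses to Proposal Red — 3 pairwise wins.

3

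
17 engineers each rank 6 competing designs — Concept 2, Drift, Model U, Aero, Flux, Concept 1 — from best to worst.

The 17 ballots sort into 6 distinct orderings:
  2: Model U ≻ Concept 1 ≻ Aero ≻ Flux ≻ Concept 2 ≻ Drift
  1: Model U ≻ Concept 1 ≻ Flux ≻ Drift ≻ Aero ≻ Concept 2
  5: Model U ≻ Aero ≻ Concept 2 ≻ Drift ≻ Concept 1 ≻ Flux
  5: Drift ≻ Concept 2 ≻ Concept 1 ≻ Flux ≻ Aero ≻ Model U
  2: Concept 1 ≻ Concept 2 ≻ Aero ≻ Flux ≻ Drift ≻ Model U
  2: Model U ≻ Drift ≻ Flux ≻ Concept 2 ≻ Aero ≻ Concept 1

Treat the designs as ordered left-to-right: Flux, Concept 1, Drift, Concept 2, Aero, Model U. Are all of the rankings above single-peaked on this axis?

no

Axis positions: Flux=1, Concept 1=2, Drift=3, Concept 2=4, Aero=5, Model U=6.
Cluster 1: ranking walks positions 6-2-5-1-4-3; Concept 1 is ranked above Aero even though Aero lies between Concept 1 and the peak Model U on the axis — preferences dip and rise again. Not single-peaked.
Cluster 2: ranking walks positions 6-2-1-3-5-4; Concept 1 is ranked above Aero even though Aero lies between Concept 1 and the peak Model U on the axis — preferences dip and rise again. Not single-peaked.
Cluster 3 (peak Model U at position 6): ranking walks positions 6-5-4-3-2-1, expanding outward from the peak — single-peaked.
Cluster 4 (peak Drift at position 3): ranking walks positions 3-4-2-1-5-6, expanding outward from the peak — single-peaked.
Cluster 5: ranking walks positions 2-4-5-1-3-6; Concept 2 is ranked above Drift even though Drift lies between Concept 2 and the peak Concept 1 on the axis — preferences dip and rise again. Not single-peaked.
Cluster 6: ranking walks positions 6-3-1-4-5-2; Drift is ranked above Aero even though Aero lies between Drift and the peak Model U on the axis — preferences dip and rise again. Not single-peaked.
Cluster 1 violates single-peakedness, so the profile is not single-peaked on this axis.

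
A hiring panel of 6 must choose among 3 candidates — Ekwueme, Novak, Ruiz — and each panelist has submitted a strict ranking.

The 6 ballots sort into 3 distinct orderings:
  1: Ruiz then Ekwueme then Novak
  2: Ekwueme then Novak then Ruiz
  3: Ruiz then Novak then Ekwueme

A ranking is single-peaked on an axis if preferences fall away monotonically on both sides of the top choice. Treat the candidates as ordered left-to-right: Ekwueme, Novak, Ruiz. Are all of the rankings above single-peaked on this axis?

no

Axis positions: Ekwueme=1, Novak=2, Ruiz=3.
Type 1: ranking walks positions 3-1-2; Ekwueme is ranked above Novak even though Novak lies between Ekwueme and the peak Ruiz on the axis — preferences dip and rise again. Not single-peaked.
Type 2 (peak Ekwueme at position 1): ranking walks positions 1-2-3, expanding outward from the peak — single-peaked.
Type 3 (peak Ruiz at position 3): ranking walks positions 3-2-1, expanding outward from the peak — single-peaked.
Type 1 violates single-peakedness, so the profile is not single-peaked on this axis.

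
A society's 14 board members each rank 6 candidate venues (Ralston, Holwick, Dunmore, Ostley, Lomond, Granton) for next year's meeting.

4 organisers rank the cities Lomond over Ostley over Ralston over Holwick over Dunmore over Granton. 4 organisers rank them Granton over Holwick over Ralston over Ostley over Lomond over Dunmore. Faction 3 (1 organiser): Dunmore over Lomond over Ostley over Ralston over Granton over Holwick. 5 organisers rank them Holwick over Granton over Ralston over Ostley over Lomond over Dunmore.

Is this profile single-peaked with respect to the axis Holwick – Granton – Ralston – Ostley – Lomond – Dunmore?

no

Axis positions: Holwick=1, Granton=2, Ralston=3, Ostley=4, Lomond=5, Dunmore=6.
Faction 1: ranking walks positions 5-4-3-1-6-2; Holwick is ranked above Granton even though Granton lies between Holwick and the peak Lomond on the axis — preferences dip and rise again. Not single-peaked.
Faction 2 (peak Granton at position 2): ranking walks positions 2-1-3-4-5-6, expanding outward from the peak — single-peaked.
Faction 3 (peak Dunmore at position 6): ranking walks positions 6-5-4-3-2-1, expanding outward from the peak — single-peaked.
Faction 4 (peak Holwick at position 1): ranking walks positions 1-2-3-4-5-6, expanding outward from the peak — single-peaked.
Faction 1 violates single-peakedness, so the profile is not single-peaked on this axis.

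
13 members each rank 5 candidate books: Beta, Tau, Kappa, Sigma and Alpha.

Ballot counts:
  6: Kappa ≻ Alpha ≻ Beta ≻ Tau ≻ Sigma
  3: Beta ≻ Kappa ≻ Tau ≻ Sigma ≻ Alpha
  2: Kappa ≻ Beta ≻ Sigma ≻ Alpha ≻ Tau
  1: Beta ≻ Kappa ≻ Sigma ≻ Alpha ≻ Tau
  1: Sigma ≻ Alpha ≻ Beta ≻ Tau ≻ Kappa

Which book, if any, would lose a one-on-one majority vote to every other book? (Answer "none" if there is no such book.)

Pairwise majorities:
Beta vs Tau: Beta is ranked higher on 6+3+2+1+1 = 13 ballots, Tau on 0. Beta wins 13–0.
Beta vs Kappa: 5 to 8, Kappa.
Beta–Sigma: Beta 12–1.
Beta–Alpha: Alpha 7–6.
Tau vs Kappa: 1 to 12, Kappa.
Tau vs Sigma: 6+3 = 9 for Tau, 4 for Sigma — Tau by 9–4.
Tau vs Alpha: Alpha, 10–3.
Kappa vs Sigma: 12 to 1, Kappa.
Kappa vs Alpha: Kappa wins 12–1.
Sigma–Alpha: Sigma 7–6.
Each book has at least one pairwise win (Beta beats Tau; Tau beats Sigma; Kappa beats Beta; Sigma beats Alpha; Alpha beats Beta) — no Condorcet loser.

none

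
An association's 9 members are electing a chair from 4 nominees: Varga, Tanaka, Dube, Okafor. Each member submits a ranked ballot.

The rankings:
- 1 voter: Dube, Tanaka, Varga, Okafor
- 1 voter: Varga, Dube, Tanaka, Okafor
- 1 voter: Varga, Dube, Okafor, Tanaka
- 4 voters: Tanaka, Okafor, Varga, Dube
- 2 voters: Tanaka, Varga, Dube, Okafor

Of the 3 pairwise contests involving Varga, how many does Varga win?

Varga against each rival (9 voters):
Varga vs Tanaka: Tanaka wins 7–2.
Varga vs Dube: Varga, 8–1.
Varga vs Okafor: 1+1+1+2 = 5 for Varga, 4 for Okafor — Varga by 5–4.
Varga beats Dube, Okafor; loses to Tanaka — 2 pairwise wins.

2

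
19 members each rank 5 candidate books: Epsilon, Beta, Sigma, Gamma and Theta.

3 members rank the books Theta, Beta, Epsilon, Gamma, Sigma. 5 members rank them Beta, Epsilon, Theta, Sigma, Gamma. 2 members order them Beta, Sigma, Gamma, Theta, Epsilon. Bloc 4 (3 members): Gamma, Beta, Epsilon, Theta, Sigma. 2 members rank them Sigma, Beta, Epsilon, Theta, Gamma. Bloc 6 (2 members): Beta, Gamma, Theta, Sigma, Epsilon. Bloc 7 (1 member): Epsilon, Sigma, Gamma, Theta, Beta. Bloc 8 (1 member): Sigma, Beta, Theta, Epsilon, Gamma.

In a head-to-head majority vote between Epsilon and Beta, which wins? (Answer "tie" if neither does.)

Ballots ranking Epsilon above Beta: 1.
Ballots ranking Beta above Epsilon: 19 − 1 = 18.
Beta wins the head-to-head 18–1.

Beta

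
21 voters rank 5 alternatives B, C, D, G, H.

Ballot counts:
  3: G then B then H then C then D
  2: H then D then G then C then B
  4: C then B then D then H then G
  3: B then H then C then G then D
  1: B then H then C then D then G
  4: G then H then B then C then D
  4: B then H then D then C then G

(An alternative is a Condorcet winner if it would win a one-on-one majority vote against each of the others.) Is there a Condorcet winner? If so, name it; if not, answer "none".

Pairwise majorities:
B–C: B 15–6.
B vs D: B wins 19–2.
B–G: B 12–9.
B–H: B 15–6.
C vs D: C wins 15–6.
C vs G: C wins 12–9.
C vs H: H wins 17–4.
D vs G: D, 11–10.
D–H: H 17–4.
G vs H: H wins 14–7.
B beats each of C, D, G, H — B is the Condorcet winner.

B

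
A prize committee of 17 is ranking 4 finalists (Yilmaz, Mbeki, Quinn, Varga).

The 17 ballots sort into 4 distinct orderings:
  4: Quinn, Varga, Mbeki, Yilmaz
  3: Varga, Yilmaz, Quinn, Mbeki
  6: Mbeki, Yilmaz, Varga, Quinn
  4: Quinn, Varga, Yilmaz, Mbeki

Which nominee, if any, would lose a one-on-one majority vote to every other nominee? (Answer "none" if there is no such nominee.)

Pairwise majorities:
Yilmaz vs Mbeki: 7 to 10, Mbeki.
Yilmaz vs Quinn: Yilmaz wins 9–8.
Yilmaz vs Varga: Varga wins 11–6.
Mbeki vs Quinn: Mbeki is ranked higher on 6 ballots, Quinn on 11. Quinn wins 11–6.
Mbeki vs Varga: Varga, 11–6.
Quinn–Varga: Varga 9–8.
Each nominee has at least one pairwise win (Yilmaz beats Quinn; Mbeki beats Yilmaz; Quinn beats Mbeki; Varga beats Yilmaz) — no Condorcet loser.

none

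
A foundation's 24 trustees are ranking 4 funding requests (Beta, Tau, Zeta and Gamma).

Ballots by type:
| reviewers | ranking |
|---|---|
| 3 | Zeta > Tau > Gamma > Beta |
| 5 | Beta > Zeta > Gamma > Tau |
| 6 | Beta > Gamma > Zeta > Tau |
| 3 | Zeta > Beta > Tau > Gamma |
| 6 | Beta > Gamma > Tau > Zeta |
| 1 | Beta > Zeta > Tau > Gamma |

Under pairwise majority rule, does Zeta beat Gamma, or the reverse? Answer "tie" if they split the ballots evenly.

tie

Ballots ranking Zeta above Gamma: 3 + 5 + 3 + 1 = 12.
Ballots ranking Gamma above Zeta: 24 − 12 = 12.
12–12: the pair ties.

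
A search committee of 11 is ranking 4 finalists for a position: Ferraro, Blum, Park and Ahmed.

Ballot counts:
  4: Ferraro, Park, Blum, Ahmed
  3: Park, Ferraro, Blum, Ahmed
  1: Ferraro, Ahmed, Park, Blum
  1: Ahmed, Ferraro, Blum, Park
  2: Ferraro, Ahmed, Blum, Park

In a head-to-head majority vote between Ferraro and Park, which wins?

Ferraro

Ballots ranking Ferraro above Park: 4 + 1 + 1 + 2 = 8.
Ballots ranking Park above Ferraro: 11 − 8 = 3.
Ferraro wins the head-to-head 8–3.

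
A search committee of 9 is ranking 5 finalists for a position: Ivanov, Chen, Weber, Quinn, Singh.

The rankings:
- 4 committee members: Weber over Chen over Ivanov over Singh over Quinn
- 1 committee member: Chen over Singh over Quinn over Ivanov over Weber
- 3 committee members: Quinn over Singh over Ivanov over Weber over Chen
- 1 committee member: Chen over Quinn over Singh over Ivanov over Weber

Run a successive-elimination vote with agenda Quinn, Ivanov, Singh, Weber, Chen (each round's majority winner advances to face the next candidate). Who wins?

Round 1: Quinn vs Ivanov — 5–4, Quinn advances.
Round 2: Quinn vs Singh — 4–5, Singh advances.
Round 3: Singh vs Weber — 5–4, Singh advances.
Round 4: Singh vs Chen — 3–6, Chen advances.
Chen survives the agenda.

Chen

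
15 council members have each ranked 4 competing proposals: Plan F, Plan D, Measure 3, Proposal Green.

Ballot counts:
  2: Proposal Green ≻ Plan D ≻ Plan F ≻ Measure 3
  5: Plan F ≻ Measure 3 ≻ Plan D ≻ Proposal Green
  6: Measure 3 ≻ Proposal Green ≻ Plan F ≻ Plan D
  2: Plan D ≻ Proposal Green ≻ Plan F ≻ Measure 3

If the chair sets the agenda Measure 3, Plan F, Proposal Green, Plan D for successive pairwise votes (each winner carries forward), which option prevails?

Proposal Green

Round 1: Measure 3 vs Plan F — 6–9, Plan F advances.
Round 2: Plan F vs Proposal Green — 5–10, Proposal Green advances.
Round 3: Proposal Green vs Plan D — 8–7, Proposal Green advances.
The agenda winner is Proposal Green.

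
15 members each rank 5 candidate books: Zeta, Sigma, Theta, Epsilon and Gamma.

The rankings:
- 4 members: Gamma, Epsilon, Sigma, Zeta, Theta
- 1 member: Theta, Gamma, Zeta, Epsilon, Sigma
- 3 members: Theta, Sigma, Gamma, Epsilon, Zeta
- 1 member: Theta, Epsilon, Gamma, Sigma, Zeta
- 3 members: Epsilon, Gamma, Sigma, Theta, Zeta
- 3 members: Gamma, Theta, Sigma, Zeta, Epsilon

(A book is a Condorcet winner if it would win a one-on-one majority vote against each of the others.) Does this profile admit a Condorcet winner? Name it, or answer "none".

Check each pair by majority over 15 ballots:
Zeta vs Sigma: Zeta is ranked higher on 1 ballot, Sigma on 14. Sigma wins 14–1.
Zeta vs Theta: Zeta is ranked higher on 4 ballots, Theta on 11. Theta wins 11–4.
Zeta vs Epsilon: 1+3 = 4 for Zeta, 11 for Epsilon — Epsilon by 11–4.
Zeta vs Gamma: 0 for Zeta, 15 for Gamma — Gamma by 15–0.
Sigma vs Theta: Sigma preferred on 4+3 = 7 ballots; Theta wins 8–7.
Sigma vs Epsilon: Sigma preferred on 3+3 = 6 ballots; Epsilon wins 9–6.
Sigma vs Gamma: Sigma preferred on 3 ballots; Gamma wins 12–3.
Theta vs Epsilon: Theta is ranked higher on 1+3+1+3 = 8 ballots, Epsilon on 7. Theta wins 8–7.
Theta vs Gamma: 1+3+1 = 5 for Theta, 10 for Gamma — Gamma by 10–5.
Epsilon vs Gamma: 1+3 = 4 for Epsilon, 11 for Gamma — Gamma by 11–4.
Gamma defeats every rival head-to-head and is the Condorcet winner.

Gamma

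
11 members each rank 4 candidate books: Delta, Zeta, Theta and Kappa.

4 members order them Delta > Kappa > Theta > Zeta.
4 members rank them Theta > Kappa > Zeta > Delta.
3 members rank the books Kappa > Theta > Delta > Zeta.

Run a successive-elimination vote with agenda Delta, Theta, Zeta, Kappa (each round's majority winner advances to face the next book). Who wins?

Round 1: Delta vs Theta — 4–7, Theta advances.
Round 2: Theta vs Zeta — 11–0, Theta advances.
Round 3: Theta vs Kappa — 4–7, Kappa advances.
Kappa survives the agenda.

Kappa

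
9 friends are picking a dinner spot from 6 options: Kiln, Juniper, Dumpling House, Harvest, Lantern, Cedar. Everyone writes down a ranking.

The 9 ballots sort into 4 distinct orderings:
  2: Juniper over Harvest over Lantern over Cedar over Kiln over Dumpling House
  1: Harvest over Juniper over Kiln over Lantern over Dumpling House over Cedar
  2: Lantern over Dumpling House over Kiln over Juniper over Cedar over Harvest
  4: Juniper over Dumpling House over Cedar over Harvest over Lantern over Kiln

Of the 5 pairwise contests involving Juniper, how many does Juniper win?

Juniper against each rival (9 friends):
Juniper vs Kiln: Juniper wins 7–2.
Juniper–Dumpling House: Juniper 7–2.
Juniper vs Harvest: Juniper preferred on 2+2+4 = 8 ballots; Juniper wins 8–1.
Juniper vs Lantern: Juniper wins 7–2.
Juniper vs Cedar: 2+1+2+4 = 9 for Juniper, 0 for Cedar — Juniper by 9–0.
Juniper beats Kiln, Dumpling House, Harvest, Lantern, Cedar — 5 pairwise wins.

5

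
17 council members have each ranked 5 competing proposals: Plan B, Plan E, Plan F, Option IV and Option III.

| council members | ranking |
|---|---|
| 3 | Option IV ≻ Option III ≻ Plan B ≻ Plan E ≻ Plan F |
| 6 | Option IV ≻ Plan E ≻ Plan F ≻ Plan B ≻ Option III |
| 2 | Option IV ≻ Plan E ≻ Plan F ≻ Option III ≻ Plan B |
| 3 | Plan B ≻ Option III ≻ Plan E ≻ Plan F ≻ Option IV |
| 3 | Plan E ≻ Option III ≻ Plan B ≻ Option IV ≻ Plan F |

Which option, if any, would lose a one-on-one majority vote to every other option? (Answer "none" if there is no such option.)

Pairwise majorities:
Plan B vs Plan E: 6 to 11, Plan E.
Plan B–Plan F: Plan B 9–8.
Plan B–Option IV: Option IV 11–6.
Plan B vs Option III: Plan B wins 9–8.
Plan E vs Plan F: 3+6+2+3+3 = 17 for Plan E, 0 for Plan F — Plan E by 17–0.
Plan E–Option IV: Option IV 11–6.
Plan E vs Option III: Plan E wins 11–6.
Plan F vs Option IV: Plan F is ranked higher on 3 ballots, Option IV on 14. Option IV wins 14–3.
Plan F vs Option III: 8 to 9, Option III.
Option IV vs Option III: Option IV, 11–6.
Plan F loses to every other option — it is the Condorcet loser.

Plan F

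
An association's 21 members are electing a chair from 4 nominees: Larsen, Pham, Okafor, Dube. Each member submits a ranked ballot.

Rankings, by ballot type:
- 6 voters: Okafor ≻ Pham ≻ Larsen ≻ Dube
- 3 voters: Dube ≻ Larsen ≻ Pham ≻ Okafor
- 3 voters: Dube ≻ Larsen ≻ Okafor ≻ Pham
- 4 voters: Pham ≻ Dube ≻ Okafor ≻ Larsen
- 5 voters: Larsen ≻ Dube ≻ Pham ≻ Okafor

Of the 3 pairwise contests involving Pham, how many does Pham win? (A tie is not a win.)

1

Pham against each rival (21 voters):
Pham vs Larsen: Larsen, 11–10.
Pham vs Okafor: Pham wins 12–9.
Pham vs Dube: Pham preferred on 6+4 = 10 ballots; Dube wins 11–10.
Pham beats Okafor; loses to Larsen, Dube — 1 pairwise win.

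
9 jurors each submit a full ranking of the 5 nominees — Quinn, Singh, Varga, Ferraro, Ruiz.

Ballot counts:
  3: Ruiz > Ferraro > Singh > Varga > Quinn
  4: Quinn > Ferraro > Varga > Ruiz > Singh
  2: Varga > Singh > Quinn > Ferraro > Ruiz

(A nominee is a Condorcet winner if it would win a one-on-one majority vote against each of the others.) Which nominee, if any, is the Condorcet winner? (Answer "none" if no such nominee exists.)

Check each pair by majority over 9 ballots:
Quinn vs Singh: Quinn is ranked higher on 4 ballots, Singh on 5. Singh wins 5–4.
Quinn vs Varga: 4 to 5, Varga.
Quinn vs Ferraro: Quinn, 6–3.
Quinn vs Ruiz: 4+2 = 6 for Quinn, 3 for Ruiz — Quinn by 6–3.
Singh vs Varga: Varga, 6–3.
Singh–Ferraro: Ferraro 7–2.
Singh vs Ruiz: 2 for Singh, 7 for Ruiz — Ruiz by 7–2.
Varga vs Ferraro: Ferraro wins 7–2.
Varga vs Ruiz: 6 to 3, Varga.
Ferraro vs Ruiz: Ferraro preferred on 4+2 = 6 ballots; Ferraro wins 6–3.
No nominee is unbeaten: Quinn loses to Singh; Singh loses to Varga; Varga loses to Ferraro; Ferraro loses to Quinn; Ruiz loses to Quinn. In particular Quinn beats Ferraro beats Singh beats Quinn is a majority cycle — no Condorcet winner exists.

none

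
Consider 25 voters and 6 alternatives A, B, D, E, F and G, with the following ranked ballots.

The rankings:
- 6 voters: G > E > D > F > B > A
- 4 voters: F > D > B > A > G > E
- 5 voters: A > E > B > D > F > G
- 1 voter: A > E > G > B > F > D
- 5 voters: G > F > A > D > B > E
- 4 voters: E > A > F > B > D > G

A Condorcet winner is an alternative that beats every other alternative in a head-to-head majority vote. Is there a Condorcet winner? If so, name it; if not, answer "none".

none

Head-to-head results (25 voters):
A vs B: A is ranked higher on 5+1+5+4 = 15 ballots, B on 10. A wins 15–10.
A vs D: A is ranked higher on 5+1+5+4 = 15 ballots, D on 10. A wins 15–10.
A vs E: 15 to 10, A.
A vs F: A preferred on 5+1+4 = 10 ballots; F wins 15–10.
A vs G: A is ranked higher on 4+5+1+4 = 14 ballots, G on 11. A wins 14–11.
B vs D: B is ranked higher on 5+1+4 = 10 ballots, D on 15. D wins 15–10.
B vs E: 9 to 16, E.
B vs F: 5+1 = 6 for B, 19 for F — F by 19–6.
B vs G: B preferred on 4+5+4 = 13 ballots; B wins 13–12.
D vs E: D preferred on 4+5 = 9 ballots; E wins 16–9.
D vs F: D preferred on 6+5 = 11 ballots; F wins 14–11.
D vs G: 4+5+4 = 13 for D, 12 for G — D by 13–12.
E vs F: E is ranked higher on 6+5+1+4 = 16 ballots, F on 9. E wins 16–9.
E vs G: E is ranked higher on 5+1+4 = 10 ballots, G on 15. G wins 15–10.
F vs G: F preferred on 4+5+4 = 13 ballots; F wins 13–12.
No alternative is unbeaten: A loses to F; B loses to A; D loses to A; E loses to A; F loses to E; G loses to A. In particular A > E > F > A is a majority cycle — no Condorcet winner exists.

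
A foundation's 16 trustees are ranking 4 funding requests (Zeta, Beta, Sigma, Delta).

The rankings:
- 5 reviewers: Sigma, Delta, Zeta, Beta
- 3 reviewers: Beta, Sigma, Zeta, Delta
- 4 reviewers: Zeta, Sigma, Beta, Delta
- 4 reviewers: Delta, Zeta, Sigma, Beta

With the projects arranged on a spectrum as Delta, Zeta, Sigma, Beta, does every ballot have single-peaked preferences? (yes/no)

no

Axis positions: Delta=1, Zeta=2, Sigma=3, Beta=4.
Cluster 1: ranking walks positions 3-1-2-4; Delta is ranked above Zeta even though Zeta lies between Delta and the peak Sigma on the axis — preferences dip and rise again. Not single-peaked.
Cluster 2 (peak Beta at position 4): ranking walks positions 4-3-2-1, expanding outward from the peak — single-peaked.
Cluster 3 (peak Zeta at position 2): ranking walks positions 2-3-4-1, expanding outward from the peak — single-peaked.
Cluster 4 (peak Delta at position 1): ranking walks positions 1-2-3-4, expanding outward from the peak — single-peaked.
Cluster 1 violates single-peakedness, so the profile is not single-peaked on this axis.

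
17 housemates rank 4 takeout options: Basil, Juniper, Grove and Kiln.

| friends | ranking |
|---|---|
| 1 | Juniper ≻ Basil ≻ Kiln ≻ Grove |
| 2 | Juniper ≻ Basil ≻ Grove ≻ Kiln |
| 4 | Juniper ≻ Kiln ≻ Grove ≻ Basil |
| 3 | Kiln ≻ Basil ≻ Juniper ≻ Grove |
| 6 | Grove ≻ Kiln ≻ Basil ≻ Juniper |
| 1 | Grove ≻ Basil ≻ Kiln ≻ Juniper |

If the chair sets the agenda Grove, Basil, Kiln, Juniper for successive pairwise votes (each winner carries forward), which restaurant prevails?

Round 1: Grove vs Basil — 11–6, Grove advances.
Round 2: Grove vs Kiln — 9–8, Grove advances.
Round 3: Grove vs Juniper — 7–10, Juniper advances.
The agenda winner is Juniper.

Juniper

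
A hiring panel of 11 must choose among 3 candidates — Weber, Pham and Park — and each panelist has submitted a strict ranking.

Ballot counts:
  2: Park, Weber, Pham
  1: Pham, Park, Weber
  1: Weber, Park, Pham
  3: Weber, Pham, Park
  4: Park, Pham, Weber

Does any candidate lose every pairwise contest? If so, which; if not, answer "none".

Pham

Head-to-head results (11 committee members):
Weber vs Pham: Weber is ranked higher on 2+1+3 = 6 ballots, Pham on 5. Weber wins 6–5.
Weber–Park: Park 7–4.
Pham vs Park: Pham is ranked higher on 1+3 = 4 ballots, Park on 7. Park wins 7–4.
Pham loses to every other candidate — it is the Condorcet loser.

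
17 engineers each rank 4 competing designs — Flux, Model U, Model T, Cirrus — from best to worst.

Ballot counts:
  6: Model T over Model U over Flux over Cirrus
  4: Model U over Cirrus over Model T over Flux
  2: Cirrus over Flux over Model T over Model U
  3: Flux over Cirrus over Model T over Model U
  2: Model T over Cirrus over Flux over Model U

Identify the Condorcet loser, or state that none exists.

Head-to-head results (17 engineers):
Flux vs Model U: Flux preferred on 2+3+2 = 7 ballots; Model U wins 10–7.
Flux vs Model T: 5 to 12, Model T.
Flux vs Cirrus: Flux wins 9–8.
Model U vs Model T: 4 for Model U, 13 for Model T — Model T by 13–4.
Model U vs Cirrus: Model U, 10–7.
Model T vs Cirrus: 8 to 9, Cirrus.
Every design wins at least one matchup (Flux beats Cirrus; Model U beats Flux; Model T beats Flux; Cirrus beats Model T), so there is no Condorcet loser.

none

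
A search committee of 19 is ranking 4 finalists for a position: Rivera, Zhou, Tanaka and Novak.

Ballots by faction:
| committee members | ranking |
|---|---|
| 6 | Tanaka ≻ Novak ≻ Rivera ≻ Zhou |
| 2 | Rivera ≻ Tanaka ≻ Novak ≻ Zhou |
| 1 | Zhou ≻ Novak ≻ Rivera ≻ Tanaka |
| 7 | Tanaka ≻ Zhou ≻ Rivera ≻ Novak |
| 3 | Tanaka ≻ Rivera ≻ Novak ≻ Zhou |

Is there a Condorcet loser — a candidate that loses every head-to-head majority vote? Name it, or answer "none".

Zhou

Pairwise majorities:
Rivera vs Zhou: 6+2+3 = 11 for Rivera, 8 for Zhou — Rivera by 11–8.
Rivera vs Tanaka: Tanaka wins 16–3.
Rivera vs Novak: Rivera, 12–7.
Zhou vs Tanaka: Tanaka, 18–1.
Zhou vs Novak: Zhou preferred on 1+7 = 8 ballots; Novak wins 11–8.
Tanaka vs Novak: Tanaka wins 18–1.
Only Zhou has no wins; Zhou is the Condorcet loser.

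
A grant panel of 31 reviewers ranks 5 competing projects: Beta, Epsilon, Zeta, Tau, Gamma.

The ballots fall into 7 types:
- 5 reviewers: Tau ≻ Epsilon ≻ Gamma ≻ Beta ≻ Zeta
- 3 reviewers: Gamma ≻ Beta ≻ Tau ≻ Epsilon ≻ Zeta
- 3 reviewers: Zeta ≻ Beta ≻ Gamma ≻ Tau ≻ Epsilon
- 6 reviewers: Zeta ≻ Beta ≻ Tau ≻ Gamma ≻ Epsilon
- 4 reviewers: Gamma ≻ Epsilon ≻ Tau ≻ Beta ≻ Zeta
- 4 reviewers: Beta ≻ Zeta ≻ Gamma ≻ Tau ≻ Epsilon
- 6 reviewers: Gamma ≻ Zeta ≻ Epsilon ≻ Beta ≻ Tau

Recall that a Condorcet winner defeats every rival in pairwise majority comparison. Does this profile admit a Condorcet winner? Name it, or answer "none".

Pairwise majorities:
Beta vs Epsilon: Beta is ranked higher on 3+3+6+4 = 16 ballots, Epsilon on 15. Beta wins 16–15.
Beta vs Zeta: Beta is ranked higher on 5+3+4+4 = 16 ballots, Zeta on 15. Beta wins 16–15.
Beta vs Tau: Beta is ranked higher on 3+3+6+4+6 = 22 ballots, Tau on 9. Beta wins 22–9.
Beta vs Gamma: Beta preferred on 3+6+4 = 13 ballots; Gamma wins 18–13.
Epsilon vs Zeta: Epsilon is ranked higher on 5+3+4 = 12 ballots, Zeta on 19. Zeta wins 19–12.
Epsilon vs Tau: 4+6 = 10 for Epsilon, 21 for Tau — Tau by 21–10.
Epsilon vs Gamma: 5 to 26, Gamma.
Zeta vs Tau: 19 to 12, Zeta.
Zeta vs Gamma: 13 to 18, Gamma.
Tau vs Gamma: 5+6 = 11 for Tau, 20 for Gamma — Gamma by 20–11.
Gamma wins every pairwise contest, so Gamma is the Condorcet winner.

Gamma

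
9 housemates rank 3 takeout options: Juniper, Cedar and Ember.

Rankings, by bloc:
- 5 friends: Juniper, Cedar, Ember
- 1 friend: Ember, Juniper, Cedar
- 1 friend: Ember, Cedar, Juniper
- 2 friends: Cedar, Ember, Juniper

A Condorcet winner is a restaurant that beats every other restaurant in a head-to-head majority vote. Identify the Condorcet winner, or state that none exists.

Pairwise majorities:
Juniper vs Cedar: Juniper wins 6–3.
Juniper–Ember: Juniper 5–4.
Cedar vs Ember: Cedar is ranked higher on 5+2 = 7 ballots, Ember on 2. Cedar wins 7–2.
Only Juniper has no losses; Juniper is the Condorcet winner.

Juniper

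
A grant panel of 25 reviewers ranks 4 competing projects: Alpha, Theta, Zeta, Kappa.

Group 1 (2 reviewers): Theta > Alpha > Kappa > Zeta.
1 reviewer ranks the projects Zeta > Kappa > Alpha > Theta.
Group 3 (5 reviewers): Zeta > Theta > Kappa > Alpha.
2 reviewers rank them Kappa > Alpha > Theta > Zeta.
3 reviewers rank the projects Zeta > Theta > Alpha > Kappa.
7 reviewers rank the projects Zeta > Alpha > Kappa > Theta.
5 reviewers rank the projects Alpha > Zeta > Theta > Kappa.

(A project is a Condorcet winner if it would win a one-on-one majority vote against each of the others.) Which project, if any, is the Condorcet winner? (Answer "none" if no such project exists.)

Pairwise majorities:
Alpha vs Theta: Alpha is ranked higher on 1+2+7+5 = 15 ballots, Theta on 10. Alpha wins 15–10.
Alpha vs Zeta: Zeta, 16–9.
Alpha vs Kappa: Alpha wins 17–8.
Theta vs Zeta: Zeta wins 21–4.
Theta vs Kappa: Theta is ranked higher on 2+5+3+5 = 15 ballots, Kappa on 10. Theta wins 15–10.
Zeta vs Kappa: 1+5+3+7+5 = 21 for Zeta, 4 for Kappa — Zeta by 21–4.
Only Zeta has no losses; Zeta is the Condorcet winner.

Zeta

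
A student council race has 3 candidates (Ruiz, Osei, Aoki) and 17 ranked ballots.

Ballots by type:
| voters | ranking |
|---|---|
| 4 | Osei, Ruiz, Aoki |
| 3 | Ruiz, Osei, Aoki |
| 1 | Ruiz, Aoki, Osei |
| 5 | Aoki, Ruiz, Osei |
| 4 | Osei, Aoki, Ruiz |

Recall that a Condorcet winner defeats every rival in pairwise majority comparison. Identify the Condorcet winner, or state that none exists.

none

Check each pair by majority over 17 ballots:
Ruiz vs Osei: Ruiz is ranked higher on 3+1+5 = 9 ballots, Osei on 8. Ruiz wins 9–8.
Ruiz vs Aoki: 8 to 9, Aoki.
Osei vs Aoki: 4+3+4 = 11 for Osei, 6 for Aoki — Osei by 11–6.
Every candidate loses at least once (Ruiz loses to Aoki; Osei loses to Ruiz; Aoki loses to Osei). The majority relation contains the cycle Ruiz beats Osei beats Aoki beats Ruiz, so there is no Condorcet winner.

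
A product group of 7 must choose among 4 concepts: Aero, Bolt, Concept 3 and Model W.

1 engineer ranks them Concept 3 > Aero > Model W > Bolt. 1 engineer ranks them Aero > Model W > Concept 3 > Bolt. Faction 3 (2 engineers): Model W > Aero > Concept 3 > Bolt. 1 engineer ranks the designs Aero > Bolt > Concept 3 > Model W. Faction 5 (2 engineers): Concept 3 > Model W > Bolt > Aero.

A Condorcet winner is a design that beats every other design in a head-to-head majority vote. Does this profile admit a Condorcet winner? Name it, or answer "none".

Head-to-head results (7 engineers):
Aero vs Bolt: Aero wins 5–2.
Aero–Concept 3: Aero 4–3.
Aero vs Model W: Aero is ranked higher on 1+1+1 = 3 ballots, Model W on 4. Model W wins 4–3.
Bolt–Concept 3: Concept 3 6–1.
Bolt vs Model W: Model W wins 6–1.
Concept 3–Model W: Concept 3 4–3.
Every design loses at least once (Aero loses to Model W; Bolt loses to Aero; Concept 3 loses to Aero; Model W loses to Concept 3). The majority relation contains the cycle Aero → Concept 3 → Model W → Aero, so there is no Condorcet winner.

none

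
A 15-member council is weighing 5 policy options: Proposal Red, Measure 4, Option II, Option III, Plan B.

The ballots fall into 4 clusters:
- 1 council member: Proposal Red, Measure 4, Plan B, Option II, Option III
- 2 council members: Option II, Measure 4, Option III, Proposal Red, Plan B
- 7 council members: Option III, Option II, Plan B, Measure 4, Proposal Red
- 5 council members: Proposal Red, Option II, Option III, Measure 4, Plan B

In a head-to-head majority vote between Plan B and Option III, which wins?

Option III

Ballots ranking Plan B above Option III: 1.
Ballots ranking Option III above Plan B: 15 − 1 = 14.
Option III wins the head-to-head 14–1.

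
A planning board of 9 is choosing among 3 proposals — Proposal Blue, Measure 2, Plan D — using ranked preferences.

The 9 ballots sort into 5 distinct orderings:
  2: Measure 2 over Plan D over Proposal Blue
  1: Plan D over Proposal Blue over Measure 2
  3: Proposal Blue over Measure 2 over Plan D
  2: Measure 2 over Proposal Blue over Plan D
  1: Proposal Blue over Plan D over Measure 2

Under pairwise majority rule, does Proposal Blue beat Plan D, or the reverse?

Proposal Blue

Ballots ranking Proposal Blue above Plan D: 3 + 2 + 1 = 6.
Ballots ranking Plan D above Proposal Blue: 9 − 6 = 3.
Proposal Blue wins the head-to-head 6–3.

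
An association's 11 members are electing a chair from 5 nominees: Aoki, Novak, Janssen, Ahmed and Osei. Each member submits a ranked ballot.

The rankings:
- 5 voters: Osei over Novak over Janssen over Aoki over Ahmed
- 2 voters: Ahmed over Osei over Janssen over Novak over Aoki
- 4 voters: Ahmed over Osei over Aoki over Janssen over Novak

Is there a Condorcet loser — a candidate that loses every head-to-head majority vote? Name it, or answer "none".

Pairwise majorities:
Aoki vs Novak: Novak, 7–4.
Aoki vs Janssen: Aoki is ranked higher on 4 ballots, Janssen on 7. Janssen wins 7–4.
Aoki vs Ahmed: Ahmed, 6–5.
Aoki vs Osei: Osei wins 11–0.
Novak–Janssen: Janssen 6–5.
Novak vs Ahmed: 5 to 6, Ahmed.
Novak vs Osei: Osei wins 11–0.
Janssen vs Ahmed: 5 for Janssen, 6 for Ahmed — Ahmed by 6–5.
Janssen vs Osei: Osei, 11–0.
Ahmed vs Osei: 6 to 5, Ahmed.
Only Aoki has no wins; Aoki is the Condorcet loser.

Aoki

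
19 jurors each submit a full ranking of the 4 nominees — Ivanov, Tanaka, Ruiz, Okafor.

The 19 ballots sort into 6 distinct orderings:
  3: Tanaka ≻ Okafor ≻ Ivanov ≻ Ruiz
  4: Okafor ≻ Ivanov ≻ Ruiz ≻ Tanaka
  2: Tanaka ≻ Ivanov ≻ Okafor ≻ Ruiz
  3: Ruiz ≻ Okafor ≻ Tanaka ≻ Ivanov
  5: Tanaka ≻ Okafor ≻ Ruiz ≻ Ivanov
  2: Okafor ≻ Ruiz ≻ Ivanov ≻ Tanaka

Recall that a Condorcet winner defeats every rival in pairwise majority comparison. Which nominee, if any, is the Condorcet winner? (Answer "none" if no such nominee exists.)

Tanaka

Pairwise majorities:
Ivanov vs Tanaka: Ivanov is ranked higher on 4+2 = 6 ballots, Tanaka on 13. Tanaka wins 13–6.
Ivanov vs Ruiz: 3+4+2 = 9 for Ivanov, 10 for Ruiz — Ruiz by 10–9.
Ivanov vs Okafor: Ivanov preferred on 2 ballots; Okafor wins 17–2.
Tanaka vs Ruiz: Tanaka preferred on 3+2+5 = 10 ballots; Tanaka wins 10–9.
Tanaka vs Okafor: Tanaka preferred on 3+2+5 = 10 ballots; Tanaka wins 10–9.
Ruiz vs Okafor: Ruiz is ranked higher on 3 ballots, Okafor on 16. Okafor wins 16–3.
Tanaka wins every pairwise contest, so Tanaka is the Condorcet winner.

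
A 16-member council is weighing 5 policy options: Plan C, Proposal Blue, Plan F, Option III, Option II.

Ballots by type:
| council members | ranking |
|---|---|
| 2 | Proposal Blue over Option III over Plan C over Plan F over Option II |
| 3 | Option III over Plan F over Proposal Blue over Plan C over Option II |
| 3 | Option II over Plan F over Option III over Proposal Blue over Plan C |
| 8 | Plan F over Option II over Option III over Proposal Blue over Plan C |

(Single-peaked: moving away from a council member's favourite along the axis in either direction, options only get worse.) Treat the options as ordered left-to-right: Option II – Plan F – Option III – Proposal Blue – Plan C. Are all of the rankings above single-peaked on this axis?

Axis positions: Option II=1, Plan F=2, Option III=3, Proposal Blue=4, Plan C=5.
Type 1 (peak Proposal Blue at position 4): ranking walks positions 4-3-5-2-1, expanding outward from the peak — single-peaked.
Type 2 (peak Option III at position 3): ranking walks positions 3-2-4-5-1, expanding outward from the peak — single-peaked.
Type 3 (peak Option II at position 1): ranking walks positions 1-2-3-4-5, expanding outward from the peak — single-peaked.
Type 4 (peak Plan F at position 2): ranking walks positions 2-1-3-4-5, expanding outward from the peak — single-peaked.
Every ranking is single-peaked on this axis.

yes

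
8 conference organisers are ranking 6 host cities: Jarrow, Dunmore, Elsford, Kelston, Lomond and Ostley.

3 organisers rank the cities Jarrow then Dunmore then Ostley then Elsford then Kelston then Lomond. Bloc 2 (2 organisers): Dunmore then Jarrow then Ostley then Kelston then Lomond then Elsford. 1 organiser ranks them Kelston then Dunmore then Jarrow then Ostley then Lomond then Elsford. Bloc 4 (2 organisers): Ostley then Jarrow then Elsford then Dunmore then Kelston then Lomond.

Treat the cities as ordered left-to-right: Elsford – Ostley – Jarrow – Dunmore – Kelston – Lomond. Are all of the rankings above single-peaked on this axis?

Axis positions: Elsford=1, Ostley=2, Jarrow=3, Dunmore=4, Kelston=5, Lomond=6.
Bloc 1 (peak Jarrow at position 3): ranking walks positions 3-4-2-1-5-6, expanding outward from the peak — single-peaked.
Bloc 2 (peak Dunmore at position 4): ranking walks positions 4-3-2-5-6-1, expanding outward from the peak — single-peaked.
Bloc 3 (peak Kelston at position 5): ranking walks positions 5-4-3-2-6-1, expanding outward from the peak — single-peaked.
Bloc 4 (peak Ostley at position 2): ranking walks positions 2-3-1-4-5-6, expanding outward from the peak — single-peaked.
Every ranking is single-peaked on this axis.

yes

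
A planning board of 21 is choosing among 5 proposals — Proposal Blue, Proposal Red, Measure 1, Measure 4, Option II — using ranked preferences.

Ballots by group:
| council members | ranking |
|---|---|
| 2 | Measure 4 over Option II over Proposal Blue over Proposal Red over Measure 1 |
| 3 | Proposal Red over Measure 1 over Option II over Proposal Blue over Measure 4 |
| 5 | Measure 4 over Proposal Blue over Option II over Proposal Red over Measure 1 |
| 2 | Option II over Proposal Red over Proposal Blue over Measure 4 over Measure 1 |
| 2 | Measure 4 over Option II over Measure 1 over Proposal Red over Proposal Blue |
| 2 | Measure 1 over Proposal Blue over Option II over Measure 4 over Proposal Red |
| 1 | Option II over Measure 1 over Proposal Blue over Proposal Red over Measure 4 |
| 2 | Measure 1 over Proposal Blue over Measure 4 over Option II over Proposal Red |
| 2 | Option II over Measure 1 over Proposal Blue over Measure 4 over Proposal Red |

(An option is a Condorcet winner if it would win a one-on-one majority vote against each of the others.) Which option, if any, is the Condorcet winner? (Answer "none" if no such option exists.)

Pairwise majorities:
Proposal Blue vs Proposal Red: Proposal Blue, 14–7.
Proposal Blue vs Measure 1: Measure 1 wins 12–9.
Proposal Blue vs Measure 4: Proposal Blue wins 12–9.
Proposal Blue–Option II: Option II 12–9.
Proposal Red–Measure 1: Proposal Red 12–9.
Proposal Red vs Measure 4: Measure 4, 15–6.
Proposal Red vs Option II: Option II wins 18–3.
Measure 1 vs Measure 4: Measure 4, 11–10.
Measure 1 vs Option II: Option II wins 14–7.
Measure 4 vs Option II: Measure 4 wins 11–10.
Each option drops at least one matchup (Proposal Blue loses to Measure 1; Proposal Red loses to Proposal Blue; Measure 1 loses to Proposal Red; Measure 4 loses to Proposal Blue; Option II loses to Measure 4); the cycle Proposal Blue beats Proposal Red beats Measure 1 beats Proposal Blue rules out a Condorcet winner.

none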